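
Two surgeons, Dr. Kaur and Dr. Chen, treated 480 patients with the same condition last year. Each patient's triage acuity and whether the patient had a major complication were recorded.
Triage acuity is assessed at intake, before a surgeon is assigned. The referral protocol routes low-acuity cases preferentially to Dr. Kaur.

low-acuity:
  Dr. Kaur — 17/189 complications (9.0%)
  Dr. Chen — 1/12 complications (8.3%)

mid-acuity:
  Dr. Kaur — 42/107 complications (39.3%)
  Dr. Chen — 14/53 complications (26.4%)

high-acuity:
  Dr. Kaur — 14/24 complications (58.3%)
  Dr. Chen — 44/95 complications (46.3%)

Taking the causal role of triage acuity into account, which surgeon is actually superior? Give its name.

Triage acuity is set before the surgeon has any effect — it is not caused by the surgeon — and it independently drives the outcome. That makes it a confounder, so the causal comparison is within triage acuity levels.
Within each level — low-acuity: 9.0% vs 8.3%; mid-acuity: 39.3% vs 26.4%; high-acuity: 58.3% vs 46.3% — Dr. Chen is lower every time.

Dr. Chen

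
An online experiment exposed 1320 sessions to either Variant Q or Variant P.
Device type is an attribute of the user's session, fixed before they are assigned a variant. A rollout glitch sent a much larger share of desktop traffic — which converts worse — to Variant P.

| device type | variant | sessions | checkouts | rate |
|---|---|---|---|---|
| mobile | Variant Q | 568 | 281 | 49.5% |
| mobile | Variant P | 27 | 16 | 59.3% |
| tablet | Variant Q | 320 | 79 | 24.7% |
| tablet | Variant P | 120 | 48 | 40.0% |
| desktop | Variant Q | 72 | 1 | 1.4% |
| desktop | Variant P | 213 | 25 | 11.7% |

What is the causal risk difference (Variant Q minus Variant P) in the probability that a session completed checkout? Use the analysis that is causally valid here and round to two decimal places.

Device type differs across variants for reasons unrelated to any effect of the variant itself, and it separately predicts the outcome — a classic confounder. We must compare within device type levels.
Adjusting over the population distribution of device type: 0.451·(0.495−0.593) + 0.333·(0.247−0.400) + 0.216·(0.014−0.117) = -0.118.

-0.12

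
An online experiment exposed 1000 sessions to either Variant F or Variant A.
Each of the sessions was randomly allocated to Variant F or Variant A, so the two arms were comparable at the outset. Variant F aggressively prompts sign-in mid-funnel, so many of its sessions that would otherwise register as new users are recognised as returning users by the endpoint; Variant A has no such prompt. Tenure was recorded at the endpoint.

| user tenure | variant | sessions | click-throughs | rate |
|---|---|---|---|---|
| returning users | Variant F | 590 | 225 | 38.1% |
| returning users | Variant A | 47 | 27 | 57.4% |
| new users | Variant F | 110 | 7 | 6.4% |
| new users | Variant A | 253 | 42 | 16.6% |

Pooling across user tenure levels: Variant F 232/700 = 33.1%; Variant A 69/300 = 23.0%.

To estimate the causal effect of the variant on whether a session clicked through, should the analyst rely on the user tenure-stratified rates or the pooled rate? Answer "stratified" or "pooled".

The user tenure-specific comparison favours Variant A throughout, but the pooled figures favour Variant F. The question is whether to condition on user tenure.
User tenure is recorded after the variant and is itself shifted by it — it sits on the causal path from variant to outcome. Conditioning on a mediator would strip out part of the effect we want; the pooled comparison gives the total causal effect.
Pooled: Variant F 33.1% vs Variant A 23.0%; Variant F is higher overall.

pooled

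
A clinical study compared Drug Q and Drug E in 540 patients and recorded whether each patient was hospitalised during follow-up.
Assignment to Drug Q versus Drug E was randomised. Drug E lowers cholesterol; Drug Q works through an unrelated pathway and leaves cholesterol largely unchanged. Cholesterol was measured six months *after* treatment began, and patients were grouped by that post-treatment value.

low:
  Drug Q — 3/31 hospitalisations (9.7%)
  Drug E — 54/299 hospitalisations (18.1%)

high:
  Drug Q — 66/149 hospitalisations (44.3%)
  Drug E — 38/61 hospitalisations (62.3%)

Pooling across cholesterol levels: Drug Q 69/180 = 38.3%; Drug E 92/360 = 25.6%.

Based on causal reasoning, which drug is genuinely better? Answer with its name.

Cholesterol lies on the pathway drug → cholesterol → outcome, so adjusting for it blocks the indirect effect. For the total causal effect of drug, use the unadjusted pooled rates.
Pooled: Drug Q 38.3% vs Drug E 25.6%; Drug E is lower overall.

Drug E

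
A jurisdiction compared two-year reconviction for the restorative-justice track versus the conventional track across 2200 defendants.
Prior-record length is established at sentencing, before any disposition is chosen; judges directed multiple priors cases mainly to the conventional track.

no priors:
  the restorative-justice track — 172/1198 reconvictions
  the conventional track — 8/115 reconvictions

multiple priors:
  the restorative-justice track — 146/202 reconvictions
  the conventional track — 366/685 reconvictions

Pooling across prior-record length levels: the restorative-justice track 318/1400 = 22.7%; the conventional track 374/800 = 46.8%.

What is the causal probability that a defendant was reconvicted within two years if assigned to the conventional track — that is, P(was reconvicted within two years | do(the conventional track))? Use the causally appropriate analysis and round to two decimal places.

The prior-record length-specific comparison favours the conventional track throughout, but the pooled figures favour the restorative-justice track. The question is whether to condition on prior-record length.
Prior-record length differs across dispositions for reasons unrelated to any effect of the disposition itself, and it separately predicts the outcome — a classic confounder. We must compare within prior-record length levels.
Standardising the conventional track to the population prior-record length mix: 0.597·8/115 + 0.403·366/685 = 0.257.

0.26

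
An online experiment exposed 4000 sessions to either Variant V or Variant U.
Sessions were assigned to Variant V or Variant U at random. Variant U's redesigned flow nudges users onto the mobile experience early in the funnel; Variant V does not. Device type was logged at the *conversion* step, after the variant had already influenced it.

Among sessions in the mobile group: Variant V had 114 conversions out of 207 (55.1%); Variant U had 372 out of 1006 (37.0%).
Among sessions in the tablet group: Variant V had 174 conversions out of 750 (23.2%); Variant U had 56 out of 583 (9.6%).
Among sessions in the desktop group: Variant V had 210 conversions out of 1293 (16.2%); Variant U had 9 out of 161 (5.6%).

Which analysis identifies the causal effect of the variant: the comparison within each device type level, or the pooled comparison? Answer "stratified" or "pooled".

The distribution of device type is itself part of what the variant does — it is an intermediate outcome. Holding it fixed would remove that part of the effect; the total effect is the pooled difference.
Pooled: Variant V 22.1% vs Variant U 25.0%; Variant U is higher overall.

pooled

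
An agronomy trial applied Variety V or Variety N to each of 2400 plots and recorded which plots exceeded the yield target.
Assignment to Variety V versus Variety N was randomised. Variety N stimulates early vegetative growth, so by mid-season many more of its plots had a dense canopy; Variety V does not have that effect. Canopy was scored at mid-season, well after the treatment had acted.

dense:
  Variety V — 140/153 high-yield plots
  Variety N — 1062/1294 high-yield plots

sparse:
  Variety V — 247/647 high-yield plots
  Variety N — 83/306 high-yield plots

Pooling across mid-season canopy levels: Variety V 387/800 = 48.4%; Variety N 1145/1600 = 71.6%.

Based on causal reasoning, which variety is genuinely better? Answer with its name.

Variety N

Variety V is higher inside every mid-season canopy stratum but Variety N is higher in aggregate. Whether to stratify depends on how mid-season canopy relates to the variety.
Mid-season canopy here is a post-treatment variable shaped by the variety; conditioning on it would introduce bias rather than remove it. The overall comparison is the causal one.
Pooled: Variety V 48.4% vs Variety N 71.6%; Variety N is higher overall.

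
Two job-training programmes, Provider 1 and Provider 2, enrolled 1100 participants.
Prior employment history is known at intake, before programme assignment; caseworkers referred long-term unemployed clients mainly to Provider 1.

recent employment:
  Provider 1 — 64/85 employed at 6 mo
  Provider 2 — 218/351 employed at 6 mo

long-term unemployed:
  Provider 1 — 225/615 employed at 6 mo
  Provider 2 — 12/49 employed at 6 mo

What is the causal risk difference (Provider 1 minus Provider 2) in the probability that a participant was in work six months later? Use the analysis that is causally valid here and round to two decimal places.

+0.13

Nothing the programme does changes prior employment history; the imbalance is an allocation artefact. With prior employment history also predicting the outcome, the pooled figure is confounded, and the within-stratum comparison is the causal one.
Adjusting over the population distribution of prior employment history: 0.396·(0.753−0.621) + 0.604·(0.366−0.245) = +0.125.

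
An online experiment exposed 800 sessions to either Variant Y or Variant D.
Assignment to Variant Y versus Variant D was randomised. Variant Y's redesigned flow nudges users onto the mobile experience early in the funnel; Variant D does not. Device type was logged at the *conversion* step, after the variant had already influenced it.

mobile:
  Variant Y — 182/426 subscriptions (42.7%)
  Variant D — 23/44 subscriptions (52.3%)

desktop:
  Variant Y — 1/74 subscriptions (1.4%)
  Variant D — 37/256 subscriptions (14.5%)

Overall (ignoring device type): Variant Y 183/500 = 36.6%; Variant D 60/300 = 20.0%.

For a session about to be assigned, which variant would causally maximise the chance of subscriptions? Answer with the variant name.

Within every device type level Variant D has the higher rate, yet pooled Variant Y does — Simpson's reversal.
Device type lies on the pathway variant → device type → outcome, so adjusting for it blocks the indirect effect. For the total causal effect of variant, use the unadjusted pooled rates.
Pooled: Variant Y 36.6% vs Variant D 20.0%; Variant Y is higher overall.

Variant Y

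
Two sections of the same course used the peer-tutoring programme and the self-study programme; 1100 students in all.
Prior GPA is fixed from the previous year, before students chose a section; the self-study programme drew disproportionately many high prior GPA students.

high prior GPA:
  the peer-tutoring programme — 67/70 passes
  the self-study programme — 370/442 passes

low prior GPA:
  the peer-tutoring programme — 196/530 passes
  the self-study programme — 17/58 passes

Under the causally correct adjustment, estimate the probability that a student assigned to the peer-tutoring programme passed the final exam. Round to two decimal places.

0.64

The stratified and pooled comparisons disagree (the peer-tutoring programme wins within each prior GPA band; the self-study programme wins overall), so the answer turns on the causal role of prior GPA band.
Nothing the teaching method does changes prior GPA band; the imbalance is an allocation artefact. With prior GPA band also predicting the outcome, the pooled figure is confounded, and the within-stratum comparison is the causal one.
Standardising the peer-tutoring programme to the population prior GPA band mix: 0.465·67/70 + 0.535·196/530 = 0.643.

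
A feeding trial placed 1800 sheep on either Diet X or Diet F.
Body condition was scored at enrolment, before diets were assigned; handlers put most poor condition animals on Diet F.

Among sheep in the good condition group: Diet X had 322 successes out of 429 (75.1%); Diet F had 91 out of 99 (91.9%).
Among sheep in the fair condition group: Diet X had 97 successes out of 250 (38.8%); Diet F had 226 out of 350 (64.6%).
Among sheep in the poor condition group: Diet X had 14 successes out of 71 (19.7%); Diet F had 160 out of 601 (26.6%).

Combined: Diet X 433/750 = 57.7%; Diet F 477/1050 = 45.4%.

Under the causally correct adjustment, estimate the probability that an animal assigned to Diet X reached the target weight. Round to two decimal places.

0.42

Here starting body condition is a common cause — it drives both which diet a case falls under and the outcome. The crude comparison mixes populations; the stratum-specific rates are the causally relevant ones.
Standardising Diet X to the population starting body condition mix: 0.293·322/429 + 0.333·97/250 + 0.373·14/71 = 0.423.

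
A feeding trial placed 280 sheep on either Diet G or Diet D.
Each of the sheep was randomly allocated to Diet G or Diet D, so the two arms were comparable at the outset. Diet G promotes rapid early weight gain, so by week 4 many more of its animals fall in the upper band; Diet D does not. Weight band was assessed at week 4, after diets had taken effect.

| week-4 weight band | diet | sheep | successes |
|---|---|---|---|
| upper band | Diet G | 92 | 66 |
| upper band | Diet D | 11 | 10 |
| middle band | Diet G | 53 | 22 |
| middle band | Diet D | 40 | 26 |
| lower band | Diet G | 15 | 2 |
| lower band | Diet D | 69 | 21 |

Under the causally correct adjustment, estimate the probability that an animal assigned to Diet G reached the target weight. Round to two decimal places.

0.56

Week-4 weight band is recorded after the diet and is itself shifted by it — it sits on the causal path from diet to outcome. Conditioning on a mediator would strip out part of the effect we want; the pooled comparison gives the total causal effect.
So P(outcome | do(Diet G)) is just the pooled rate for Diet G: 90/160 = 0.562.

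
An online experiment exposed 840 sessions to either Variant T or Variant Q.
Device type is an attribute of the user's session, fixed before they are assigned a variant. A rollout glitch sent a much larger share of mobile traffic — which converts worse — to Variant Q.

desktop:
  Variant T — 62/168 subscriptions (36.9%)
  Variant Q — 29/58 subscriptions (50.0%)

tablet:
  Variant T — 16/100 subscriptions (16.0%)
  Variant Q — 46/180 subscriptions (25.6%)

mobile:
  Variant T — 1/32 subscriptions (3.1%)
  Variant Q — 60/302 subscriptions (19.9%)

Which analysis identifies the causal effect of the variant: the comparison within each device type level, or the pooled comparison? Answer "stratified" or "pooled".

stratified

The imbalance in device type arose from how sessions were allocated, not from anything the variant did; and device type independently affects the outcome. The pooled gap is confounded — condition on device type.
Within each level — desktop: 36.9% vs 50.0%; tablet: 16.0% vs 25.6%; mobile: 3.1% vs 19.9% — Variant Q is higher every time.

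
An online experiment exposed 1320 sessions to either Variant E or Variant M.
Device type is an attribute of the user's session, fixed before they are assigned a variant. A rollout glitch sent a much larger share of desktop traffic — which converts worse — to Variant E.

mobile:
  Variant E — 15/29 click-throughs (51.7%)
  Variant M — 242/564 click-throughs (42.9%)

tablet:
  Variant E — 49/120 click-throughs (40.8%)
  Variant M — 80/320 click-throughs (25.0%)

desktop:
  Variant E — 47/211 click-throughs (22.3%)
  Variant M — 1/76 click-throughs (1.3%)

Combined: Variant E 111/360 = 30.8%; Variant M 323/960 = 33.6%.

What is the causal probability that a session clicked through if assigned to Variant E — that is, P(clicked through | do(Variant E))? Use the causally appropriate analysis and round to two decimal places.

Device type satisfies the back-door criterion: it is not a descendant of the variant, and it blocks the spurious path from variant to outcome. Adjusting for it (i.e., using the within-device type rates) gives the causal effect.
Standardising Variant E to the population device type mix: 0.449·15/29 + 0.333·49/120 + 0.217·47/211 = 0.417.

0.42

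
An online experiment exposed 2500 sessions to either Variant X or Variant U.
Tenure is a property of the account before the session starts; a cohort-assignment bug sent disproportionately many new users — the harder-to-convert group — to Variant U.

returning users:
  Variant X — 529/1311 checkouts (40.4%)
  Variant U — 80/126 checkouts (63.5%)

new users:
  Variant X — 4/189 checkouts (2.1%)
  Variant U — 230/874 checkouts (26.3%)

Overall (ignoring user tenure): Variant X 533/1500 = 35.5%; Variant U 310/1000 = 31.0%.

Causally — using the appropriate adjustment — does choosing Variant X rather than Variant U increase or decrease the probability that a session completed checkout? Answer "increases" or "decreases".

Variant U is higher inside every user tenure stratum but Variant X is higher in aggregate. Whether to stratify depends on how user tenure relates to the variant.
User tenure satisfies the back-door criterion: it is not a descendant of the variant, and it blocks the spurious path from variant to outcome. Adjusting for it (i.e., using the within-user tenure rates) gives the causal effect.
Within each level — returning users: 40.4% vs 63.5%; new users: 2.1% vs 26.3% — Variant U is higher every time.

decreases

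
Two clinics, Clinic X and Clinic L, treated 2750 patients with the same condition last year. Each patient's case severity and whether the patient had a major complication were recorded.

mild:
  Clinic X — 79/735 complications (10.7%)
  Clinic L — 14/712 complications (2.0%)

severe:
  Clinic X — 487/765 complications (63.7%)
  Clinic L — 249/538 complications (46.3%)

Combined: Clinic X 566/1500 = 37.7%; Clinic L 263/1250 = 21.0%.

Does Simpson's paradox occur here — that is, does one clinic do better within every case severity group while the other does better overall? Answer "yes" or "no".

Within each case severity level (mild 10.7% vs 2.0%; severe 63.7% vs 46.3%), Clinic L has the lower rate every time. Pooled: 37.7% vs 21.0% — Clinic L has the lower rate overall. They agree.

no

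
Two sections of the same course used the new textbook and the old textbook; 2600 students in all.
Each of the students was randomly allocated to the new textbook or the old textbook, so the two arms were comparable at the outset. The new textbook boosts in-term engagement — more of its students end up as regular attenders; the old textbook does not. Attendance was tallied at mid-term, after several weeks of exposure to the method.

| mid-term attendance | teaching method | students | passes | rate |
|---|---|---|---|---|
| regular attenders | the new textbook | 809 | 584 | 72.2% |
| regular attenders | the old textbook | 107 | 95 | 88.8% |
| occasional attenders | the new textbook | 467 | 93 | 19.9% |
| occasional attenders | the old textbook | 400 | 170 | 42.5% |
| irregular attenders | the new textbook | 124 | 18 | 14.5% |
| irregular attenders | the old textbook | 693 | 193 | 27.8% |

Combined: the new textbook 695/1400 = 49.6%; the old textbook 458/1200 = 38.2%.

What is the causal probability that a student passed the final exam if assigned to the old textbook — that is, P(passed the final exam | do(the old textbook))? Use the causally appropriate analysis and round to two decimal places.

0.38

the old textbook is higher inside every mid-term attendance stratum but the new textbook is higher in aggregate. Whether to stratify depends on how mid-term attendance relates to the teaching method.
Because the teaching method influences mid-term attendance, mid-term attendance is a post-treatment mediator, not a confounder. Stratifying on it would bias the estimate; the causal effect is the crude pooled difference.
So P(outcome | do(the old textbook)) is just the pooled rate for the old textbook: 458/1200 = 0.382.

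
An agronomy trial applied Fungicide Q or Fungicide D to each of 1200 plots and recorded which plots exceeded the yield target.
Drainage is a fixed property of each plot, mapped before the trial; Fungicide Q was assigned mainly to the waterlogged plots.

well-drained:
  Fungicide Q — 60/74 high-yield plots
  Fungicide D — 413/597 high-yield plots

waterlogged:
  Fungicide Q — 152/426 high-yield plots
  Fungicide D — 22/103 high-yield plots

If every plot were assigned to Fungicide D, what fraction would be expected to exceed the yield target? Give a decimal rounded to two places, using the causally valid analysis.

0.48

Field drainage satisfies the back-door criterion: it is not a descendant of the fungicide, and it blocks the spurious path from fungicide to outcome. Adjusting for it (i.e., using the within-field drainage rates) gives the causal effect.
Standardising Fungicide D to the population field drainage mix: 0.559·413/597 + 0.441·22/103 = 0.481.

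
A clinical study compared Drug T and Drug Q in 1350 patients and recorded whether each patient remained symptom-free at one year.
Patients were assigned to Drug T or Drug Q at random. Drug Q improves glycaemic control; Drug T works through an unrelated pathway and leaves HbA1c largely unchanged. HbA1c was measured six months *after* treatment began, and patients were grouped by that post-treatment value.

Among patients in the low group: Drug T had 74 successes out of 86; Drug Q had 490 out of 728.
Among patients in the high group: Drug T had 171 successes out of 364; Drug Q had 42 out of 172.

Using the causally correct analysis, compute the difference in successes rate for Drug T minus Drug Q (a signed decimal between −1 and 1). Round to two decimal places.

-0.05

Within every HbA1c level Drug T has the higher rate, yet pooled Drug Q does — Simpson's reversal.
The distribution of HbA1c is itself part of what the drug does — it is an intermediate outcome. Holding it fixed would remove that part of the effect; the total effect is the pooled difference.
The causal difference is the pooled difference: 0.544 − 0.591 = -0.047.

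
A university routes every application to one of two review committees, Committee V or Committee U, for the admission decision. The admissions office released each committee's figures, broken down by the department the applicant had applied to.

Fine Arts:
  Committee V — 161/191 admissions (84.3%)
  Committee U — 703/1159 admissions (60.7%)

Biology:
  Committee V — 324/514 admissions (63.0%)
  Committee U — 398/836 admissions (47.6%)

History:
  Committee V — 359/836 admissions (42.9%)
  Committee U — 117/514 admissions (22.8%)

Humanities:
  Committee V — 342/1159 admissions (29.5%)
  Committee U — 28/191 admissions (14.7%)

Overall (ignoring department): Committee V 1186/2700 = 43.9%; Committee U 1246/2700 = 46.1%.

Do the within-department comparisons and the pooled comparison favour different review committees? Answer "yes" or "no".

Within each department level (Fine Arts 84.3% vs 60.7%; Biology 63.0% vs 47.6%; History 42.9% vs 22.8%; Humanities 29.5% vs 14.7%), Committee V has the higher rate every time. Pooled: 43.9% vs 46.1% — Committee U has the higher rate overall. The two comparisons disagree.

yes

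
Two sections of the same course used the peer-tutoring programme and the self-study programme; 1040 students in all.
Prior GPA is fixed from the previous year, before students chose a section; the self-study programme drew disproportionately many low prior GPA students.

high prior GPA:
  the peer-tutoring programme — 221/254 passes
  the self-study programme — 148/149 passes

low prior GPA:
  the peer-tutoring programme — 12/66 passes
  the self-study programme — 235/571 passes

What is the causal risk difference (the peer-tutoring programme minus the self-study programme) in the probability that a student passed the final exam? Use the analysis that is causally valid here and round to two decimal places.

The prior GPA band-specific comparison favours the self-study programme throughout, but the pooled figures favour the peer-tutoring programme. The question is whether to condition on prior GPA band.
Nothing the teaching method does changes prior GPA band; the imbalance is an allocation artefact. With prior GPA band also predicting the outcome, the pooled figure is confounded, and the within-stratum comparison is the causal one.
Adjusting over the population distribution of prior GPA band: 0.388·(0.870−0.993) + 0.613·(0.182−0.412) = -0.188.

-0.19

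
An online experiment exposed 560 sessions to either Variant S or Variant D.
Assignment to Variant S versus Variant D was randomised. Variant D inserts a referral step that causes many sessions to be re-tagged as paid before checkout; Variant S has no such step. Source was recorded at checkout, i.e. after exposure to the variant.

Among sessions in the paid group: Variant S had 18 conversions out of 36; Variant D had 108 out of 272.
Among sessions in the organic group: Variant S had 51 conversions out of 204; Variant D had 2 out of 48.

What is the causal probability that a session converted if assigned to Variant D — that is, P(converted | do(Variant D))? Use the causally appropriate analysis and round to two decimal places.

0.34

The stratified and pooled comparisons disagree (Variant S wins within each traffic source; Variant D wins overall), so the answer turns on the causal role of traffic source.
Traffic source is downstream of the variant. One should not condition on a consequence of treatment, so the overall rates are the right comparison.
So P(outcome | do(Variant D)) is just the pooled rate for Variant D: 110/320 = 0.344.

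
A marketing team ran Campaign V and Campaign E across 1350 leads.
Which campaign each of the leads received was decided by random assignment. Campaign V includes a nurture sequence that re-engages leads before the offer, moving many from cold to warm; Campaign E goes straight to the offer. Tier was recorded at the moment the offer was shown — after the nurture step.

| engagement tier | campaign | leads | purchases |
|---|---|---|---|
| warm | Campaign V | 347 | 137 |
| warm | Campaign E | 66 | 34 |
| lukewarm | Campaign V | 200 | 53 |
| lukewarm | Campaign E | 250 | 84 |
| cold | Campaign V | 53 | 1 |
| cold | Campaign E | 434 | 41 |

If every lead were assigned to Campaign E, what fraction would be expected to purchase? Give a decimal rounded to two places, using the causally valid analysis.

The distribution of engagement tier is itself part of what the campaign does — it is an intermediate outcome. Holding it fixed would remove that part of the effect; the total effect is the pooled difference.
So P(outcome | do(Campaign E)) is just the pooled rate for Campaign E: 159/750 = 0.212.

0.21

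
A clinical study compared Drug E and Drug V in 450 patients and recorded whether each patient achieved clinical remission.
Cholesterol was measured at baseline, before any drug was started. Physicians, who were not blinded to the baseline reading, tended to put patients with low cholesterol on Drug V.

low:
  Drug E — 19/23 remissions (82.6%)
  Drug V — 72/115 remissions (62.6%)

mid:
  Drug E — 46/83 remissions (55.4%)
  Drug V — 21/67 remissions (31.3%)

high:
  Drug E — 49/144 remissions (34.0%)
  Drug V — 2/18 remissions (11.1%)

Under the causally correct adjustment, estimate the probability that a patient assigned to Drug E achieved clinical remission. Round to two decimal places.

0.56

The cholesterol-specific comparison favours Drug E throughout, but the pooled figures favour Drug V. The question is whether to condition on cholesterol.
Cholesterol differs across drugs for reasons unrelated to any effect of the drug itself, and it separately predicts the outcome — a classic confounder. We must compare within cholesterol levels.
Standardising Drug E to the population cholesterol mix: 0.307·19/23 + 0.333·46/83 + 0.360·49/144 = 0.561.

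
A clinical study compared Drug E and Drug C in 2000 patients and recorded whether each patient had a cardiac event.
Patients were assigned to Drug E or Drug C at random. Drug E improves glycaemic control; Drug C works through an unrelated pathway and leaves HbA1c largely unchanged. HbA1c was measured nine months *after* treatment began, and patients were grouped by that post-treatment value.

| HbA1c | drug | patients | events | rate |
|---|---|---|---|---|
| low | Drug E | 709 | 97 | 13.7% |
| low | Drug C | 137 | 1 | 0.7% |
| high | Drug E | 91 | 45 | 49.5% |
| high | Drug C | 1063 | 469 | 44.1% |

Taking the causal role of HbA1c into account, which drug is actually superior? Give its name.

Drug E

HbA1c here is a post-treatment variable shaped by the drug; conditioning on it would introduce bias rather than remove it. The overall comparison is the causal one.
Pooled: Drug E 17.8% vs Drug C 39.2%; Drug E is lower overall.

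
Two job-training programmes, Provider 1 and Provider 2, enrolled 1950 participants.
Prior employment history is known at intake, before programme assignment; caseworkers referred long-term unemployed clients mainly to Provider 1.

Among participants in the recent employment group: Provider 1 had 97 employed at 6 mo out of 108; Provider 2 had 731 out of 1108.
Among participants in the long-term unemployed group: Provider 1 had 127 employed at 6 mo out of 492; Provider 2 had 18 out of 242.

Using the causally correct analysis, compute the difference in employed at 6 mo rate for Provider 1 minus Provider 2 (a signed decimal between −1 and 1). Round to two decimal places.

+0.22

The stratified and pooled comparisons disagree (Provider 1 wins within each prior employment history; Provider 2 wins overall), so the answer turns on the causal role of prior employment history.
Here prior employment history is a common cause — it drives both which programme a case falls under and the outcome. The crude comparison mixes populations; the stratum-specific rates are the causally relevant ones.
Adjusting over the population distribution of prior employment history: 0.624·(0.898−0.660) + 0.376·(0.258−0.074) = +0.218.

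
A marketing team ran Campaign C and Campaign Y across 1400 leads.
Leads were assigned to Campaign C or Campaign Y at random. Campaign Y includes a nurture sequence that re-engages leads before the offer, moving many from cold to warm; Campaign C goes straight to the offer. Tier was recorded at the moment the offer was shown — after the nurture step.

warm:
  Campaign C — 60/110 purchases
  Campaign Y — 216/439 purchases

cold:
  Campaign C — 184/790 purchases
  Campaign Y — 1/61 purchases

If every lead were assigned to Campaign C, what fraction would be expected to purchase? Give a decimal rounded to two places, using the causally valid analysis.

0.27

Engagement tier is downstream of the campaign. One should not condition on a consequence of treatment, so the overall rates are the right comparison.
So P(outcome | do(Campaign C)) is just the pooled rate for Campaign C: 244/900 = 0.271.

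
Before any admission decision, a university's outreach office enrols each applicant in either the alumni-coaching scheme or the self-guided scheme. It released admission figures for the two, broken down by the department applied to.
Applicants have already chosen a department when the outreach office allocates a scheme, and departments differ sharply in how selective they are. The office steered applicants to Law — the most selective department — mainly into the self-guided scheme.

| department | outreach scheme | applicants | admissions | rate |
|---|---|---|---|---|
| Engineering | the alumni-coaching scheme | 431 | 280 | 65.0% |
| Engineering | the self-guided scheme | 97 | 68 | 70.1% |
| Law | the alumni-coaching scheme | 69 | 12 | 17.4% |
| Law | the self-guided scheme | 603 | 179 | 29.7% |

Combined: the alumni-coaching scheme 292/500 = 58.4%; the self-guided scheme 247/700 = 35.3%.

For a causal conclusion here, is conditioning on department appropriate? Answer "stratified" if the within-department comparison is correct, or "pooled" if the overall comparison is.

stratified

the self-guided scheme is higher inside every department stratum but the alumni-coaching scheme is higher in aggregate. Whether to stratify depends on how department relates to the outreach scheme.
Nothing the outreach scheme does changes department; the imbalance is an allocation artefact. With department also predicting the outcome, the pooled figure is confounded, and the within-stratum comparison is the causal one.
Within each level — Engineering: 65.0% vs 70.1%; Law: 17.4% vs 29.7% — the self-guided scheme is higher every time.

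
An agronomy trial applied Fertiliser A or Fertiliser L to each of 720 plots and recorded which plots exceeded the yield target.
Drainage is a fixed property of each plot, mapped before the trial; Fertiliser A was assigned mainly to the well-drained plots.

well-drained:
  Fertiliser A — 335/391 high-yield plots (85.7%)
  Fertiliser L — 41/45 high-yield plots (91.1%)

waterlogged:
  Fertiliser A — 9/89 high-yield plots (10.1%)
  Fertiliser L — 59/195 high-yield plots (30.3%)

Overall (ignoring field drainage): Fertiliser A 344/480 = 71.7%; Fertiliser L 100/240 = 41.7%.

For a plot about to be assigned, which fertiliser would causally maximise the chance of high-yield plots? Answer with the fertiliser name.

Field drainage is set before the fertiliser has any effect — it is not caused by the fertiliser — and it independently drives the outcome. That makes it a confounder, so the causal comparison is within field drainage levels.
Within each level — well-drained: 85.7% vs 91.1%; waterlogged: 10.1% vs 30.3% — Fertiliser L is higher every time.

Fertiliser L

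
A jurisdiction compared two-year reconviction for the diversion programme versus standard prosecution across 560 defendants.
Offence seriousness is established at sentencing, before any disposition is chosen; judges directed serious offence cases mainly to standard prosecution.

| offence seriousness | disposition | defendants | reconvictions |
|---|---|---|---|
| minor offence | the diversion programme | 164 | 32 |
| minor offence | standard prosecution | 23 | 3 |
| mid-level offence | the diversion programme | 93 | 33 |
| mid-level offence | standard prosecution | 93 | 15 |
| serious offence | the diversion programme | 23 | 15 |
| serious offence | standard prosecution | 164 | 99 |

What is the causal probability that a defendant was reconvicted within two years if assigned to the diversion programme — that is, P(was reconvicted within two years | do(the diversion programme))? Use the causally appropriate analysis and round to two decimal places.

0.40

Here offence seriousness is a common cause — it drives both which disposition a case falls under and the outcome. The crude comparison mixes populations; the stratum-specific rates are the causally relevant ones.
Standardising the diversion programme to the population offence seriousness mix: 0.334·32/164 + 0.332·33/93 + 0.334·15/23 = 0.401.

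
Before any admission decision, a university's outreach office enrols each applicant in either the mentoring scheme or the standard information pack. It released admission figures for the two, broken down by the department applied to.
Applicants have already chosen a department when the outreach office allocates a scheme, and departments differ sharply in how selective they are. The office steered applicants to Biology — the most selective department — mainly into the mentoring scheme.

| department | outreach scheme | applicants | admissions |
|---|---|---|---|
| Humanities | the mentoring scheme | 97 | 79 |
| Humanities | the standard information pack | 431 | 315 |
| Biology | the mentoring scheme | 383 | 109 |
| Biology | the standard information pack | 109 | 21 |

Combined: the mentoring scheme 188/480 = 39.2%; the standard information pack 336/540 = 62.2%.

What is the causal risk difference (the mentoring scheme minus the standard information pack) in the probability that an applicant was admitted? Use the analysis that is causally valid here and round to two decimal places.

Within every department level the mentoring scheme has the higher rate, yet pooled the standard information pack does — Simpson's reversal.
Department is set before the outreach scheme has any effect — it is not caused by the outreach scheme — and it independently drives the outcome. That makes it a confounder, so the causal comparison is within department levels.
Adjusting over the population distribution of department: 0.518·(0.814−0.731) + 0.482·(0.285−0.193) = +0.088.

+0.09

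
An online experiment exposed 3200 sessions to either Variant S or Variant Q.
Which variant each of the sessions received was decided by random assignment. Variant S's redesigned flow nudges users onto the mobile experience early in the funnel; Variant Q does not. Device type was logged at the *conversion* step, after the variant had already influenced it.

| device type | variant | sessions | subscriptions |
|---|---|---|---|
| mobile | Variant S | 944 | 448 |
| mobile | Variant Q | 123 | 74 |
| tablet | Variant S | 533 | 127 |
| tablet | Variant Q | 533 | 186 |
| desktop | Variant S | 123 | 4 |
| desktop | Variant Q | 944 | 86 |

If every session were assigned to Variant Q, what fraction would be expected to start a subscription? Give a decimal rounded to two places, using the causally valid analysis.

The stratified and pooled comparisons disagree (Variant Q wins within each device type; Variant S wins overall), so the answer turns on the causal role of device type.
Device type is downstream of the variant. One should not condition on a consequence of treatment, so the overall rates are the right comparison.
So P(outcome | do(Variant Q)) is just the pooled rate for Variant Q: 346/1600 = 0.216.

0.22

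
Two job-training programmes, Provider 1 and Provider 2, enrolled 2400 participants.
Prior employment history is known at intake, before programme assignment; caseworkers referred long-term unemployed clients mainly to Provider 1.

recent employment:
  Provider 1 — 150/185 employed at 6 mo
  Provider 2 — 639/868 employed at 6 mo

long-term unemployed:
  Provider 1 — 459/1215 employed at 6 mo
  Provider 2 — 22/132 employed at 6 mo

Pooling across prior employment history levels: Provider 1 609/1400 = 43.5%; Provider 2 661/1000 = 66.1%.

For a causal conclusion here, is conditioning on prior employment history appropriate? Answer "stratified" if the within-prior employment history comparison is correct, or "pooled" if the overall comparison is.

stratified

Within every prior employment history level Provider 1 has the higher rate, yet pooled Provider 2 does — Simpson's reversal.
Prior employment history satisfies the back-door criterion: it is not a descendant of the programme, and it blocks the spurious path from programme to outcome. Adjusting for it (i.e., using the within-prior employment history rates) gives the causal effect.
Within each level — recent employment: 81.1% vs 73.6%; long-term unemployed: 37.8% vs 16.7% — Provider 1 is higher every time.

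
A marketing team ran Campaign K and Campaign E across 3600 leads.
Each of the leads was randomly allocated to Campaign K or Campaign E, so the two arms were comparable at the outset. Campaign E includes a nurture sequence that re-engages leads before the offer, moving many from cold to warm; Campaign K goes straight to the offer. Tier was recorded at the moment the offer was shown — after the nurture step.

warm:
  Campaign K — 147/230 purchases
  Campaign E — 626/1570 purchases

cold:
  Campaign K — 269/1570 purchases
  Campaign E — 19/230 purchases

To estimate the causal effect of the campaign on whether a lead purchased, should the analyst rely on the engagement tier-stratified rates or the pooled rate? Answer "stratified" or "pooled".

pooled

Campaign K is higher inside every engagement tier stratum but Campaign E is higher in aggregate. Whether to stratify depends on how engagement tier relates to the campaign.
Stratifying would compare campaigns among leads the campaigns themselves sorted into engagement tier groups — a form of selection on an intermediate. The unconditioned pooled rates give the total causal effect.
Pooled: Campaign K 23.1% vs Campaign E 35.8%; Campaign E is higher overall.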